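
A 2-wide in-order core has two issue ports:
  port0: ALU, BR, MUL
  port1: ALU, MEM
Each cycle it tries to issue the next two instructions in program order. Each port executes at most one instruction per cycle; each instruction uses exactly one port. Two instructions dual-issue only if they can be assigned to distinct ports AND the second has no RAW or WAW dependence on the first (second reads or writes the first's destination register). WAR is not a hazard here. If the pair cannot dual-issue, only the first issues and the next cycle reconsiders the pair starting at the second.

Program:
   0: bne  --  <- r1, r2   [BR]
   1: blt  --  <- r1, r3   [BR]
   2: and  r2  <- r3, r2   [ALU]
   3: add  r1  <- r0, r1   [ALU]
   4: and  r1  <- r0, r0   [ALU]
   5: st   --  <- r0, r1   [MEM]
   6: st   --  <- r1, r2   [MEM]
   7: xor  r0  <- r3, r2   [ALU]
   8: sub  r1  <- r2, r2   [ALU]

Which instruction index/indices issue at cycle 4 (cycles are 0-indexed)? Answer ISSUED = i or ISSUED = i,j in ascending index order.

0. bne.BR @i0  | no-port BR/BR
1. blt.BR/and.ALU @i1&i2  | 2-wide
2. add.ALU @i3  | WAW r1
3. and.ALU @i4  | RAW r1
4. st.MEM @i5  | no-port MEM/MEM
5. st.MEM/xor.ALU @i6&i7  | 2-wide
6. sub.ALU @i8  | tail

ISSUED = 5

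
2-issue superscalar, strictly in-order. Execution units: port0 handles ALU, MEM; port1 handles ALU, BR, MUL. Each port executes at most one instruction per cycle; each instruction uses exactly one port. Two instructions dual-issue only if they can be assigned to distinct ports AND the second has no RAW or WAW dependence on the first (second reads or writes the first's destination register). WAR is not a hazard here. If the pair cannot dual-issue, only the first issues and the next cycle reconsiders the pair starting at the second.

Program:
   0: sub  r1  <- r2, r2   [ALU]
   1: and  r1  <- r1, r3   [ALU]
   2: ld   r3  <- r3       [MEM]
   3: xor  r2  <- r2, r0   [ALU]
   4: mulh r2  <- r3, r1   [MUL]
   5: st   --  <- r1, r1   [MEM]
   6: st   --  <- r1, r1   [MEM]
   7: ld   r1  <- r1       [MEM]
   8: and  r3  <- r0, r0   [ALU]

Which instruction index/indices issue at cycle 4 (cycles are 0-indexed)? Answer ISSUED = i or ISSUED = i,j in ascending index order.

ISSUED = 6

#0 head=0: sub i0 RAW+WAW r1
#1 head=1: and/ld i1+i2 pair
#2 head=3: xor i3 WAW r2
#3 head=4: mulh/st i4+i5 pair
#4 head=6: st i6 no-port MEM/MEM
#5 head=7: ld/and i7+i8 pair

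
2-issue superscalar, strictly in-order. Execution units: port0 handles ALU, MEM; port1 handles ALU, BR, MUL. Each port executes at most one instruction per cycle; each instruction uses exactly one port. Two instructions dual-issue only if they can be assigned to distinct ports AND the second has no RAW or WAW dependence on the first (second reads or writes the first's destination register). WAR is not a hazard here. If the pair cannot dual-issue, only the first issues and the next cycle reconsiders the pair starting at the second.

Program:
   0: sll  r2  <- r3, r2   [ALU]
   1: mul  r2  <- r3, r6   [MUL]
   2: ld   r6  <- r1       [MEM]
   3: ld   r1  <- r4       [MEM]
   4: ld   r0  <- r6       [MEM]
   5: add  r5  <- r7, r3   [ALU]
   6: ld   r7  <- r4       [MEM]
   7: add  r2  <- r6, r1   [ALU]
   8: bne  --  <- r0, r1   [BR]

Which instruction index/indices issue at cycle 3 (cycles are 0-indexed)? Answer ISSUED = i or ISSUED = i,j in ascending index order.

c0: i0 sll  WAW r2
c1: i1,i2 mul+ld  dual
c2: i3 ld  no-port MEM/MEM
c3: i4,i5 ld+add  dual
c4: i6,i7 ld+add  dual
c5: i8 bne  tail

ISSUED = 4,5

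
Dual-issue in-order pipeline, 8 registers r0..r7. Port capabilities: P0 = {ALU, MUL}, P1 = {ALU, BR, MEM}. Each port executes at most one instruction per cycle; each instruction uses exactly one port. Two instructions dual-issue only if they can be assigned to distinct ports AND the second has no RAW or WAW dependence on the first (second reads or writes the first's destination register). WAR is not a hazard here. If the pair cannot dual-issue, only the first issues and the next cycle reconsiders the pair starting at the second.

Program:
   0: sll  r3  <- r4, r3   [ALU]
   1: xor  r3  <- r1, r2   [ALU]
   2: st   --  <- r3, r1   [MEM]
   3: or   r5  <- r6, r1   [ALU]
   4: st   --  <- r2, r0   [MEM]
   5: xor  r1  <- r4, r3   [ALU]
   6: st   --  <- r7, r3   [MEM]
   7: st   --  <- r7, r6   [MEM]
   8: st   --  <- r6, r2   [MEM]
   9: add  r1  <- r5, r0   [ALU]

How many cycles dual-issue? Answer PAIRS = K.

0. sll @i0  | WAW r3
1. xor @i1  | RAW r3
2. st+or @i2+i3  | 2-wide
3. st+xor @i4+i5  | 2-wide
4. st @i6  | no-port MEM/MEM
5. st @i7  | no-port MEM/MEM
6. st+add @i8+i9  | 2-wide

PAIRS = 3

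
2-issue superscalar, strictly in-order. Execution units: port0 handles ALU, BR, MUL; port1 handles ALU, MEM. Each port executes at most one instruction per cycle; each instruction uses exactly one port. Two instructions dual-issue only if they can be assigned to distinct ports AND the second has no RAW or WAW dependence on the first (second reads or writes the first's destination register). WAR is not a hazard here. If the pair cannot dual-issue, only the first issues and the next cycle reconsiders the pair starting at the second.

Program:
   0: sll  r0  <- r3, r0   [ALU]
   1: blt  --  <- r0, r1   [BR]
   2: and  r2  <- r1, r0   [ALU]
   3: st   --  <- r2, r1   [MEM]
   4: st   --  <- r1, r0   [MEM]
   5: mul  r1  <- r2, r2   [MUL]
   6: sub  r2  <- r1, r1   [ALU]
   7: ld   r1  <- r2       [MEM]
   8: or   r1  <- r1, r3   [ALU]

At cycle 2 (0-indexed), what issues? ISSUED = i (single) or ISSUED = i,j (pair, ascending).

ISSUED = 3

c0: i0 sll  RAW r0
c1: i1&i2 blt and  pair
c2: i3 st  no-port MEM/MEM
c3: i4&i5 st mul  pair
c4: i6 sub  RAW r2
c5: i7 ld  RAW+WAW r1
c6: i8 or  tail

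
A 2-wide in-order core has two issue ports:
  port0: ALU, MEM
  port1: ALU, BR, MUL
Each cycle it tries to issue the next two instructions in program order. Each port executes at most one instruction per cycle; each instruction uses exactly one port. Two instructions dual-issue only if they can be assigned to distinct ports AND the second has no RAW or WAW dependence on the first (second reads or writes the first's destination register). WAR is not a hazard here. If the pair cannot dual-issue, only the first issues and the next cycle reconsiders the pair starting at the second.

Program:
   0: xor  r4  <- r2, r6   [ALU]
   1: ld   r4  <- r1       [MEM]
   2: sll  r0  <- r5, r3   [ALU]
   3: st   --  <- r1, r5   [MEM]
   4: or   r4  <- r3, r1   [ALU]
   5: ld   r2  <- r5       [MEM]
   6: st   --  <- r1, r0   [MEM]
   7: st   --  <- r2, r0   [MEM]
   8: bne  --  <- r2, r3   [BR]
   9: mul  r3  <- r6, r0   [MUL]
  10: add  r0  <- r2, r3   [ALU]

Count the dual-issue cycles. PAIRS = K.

t=0 i0:xor.ALU ; WAW r4
t=1 i1/i2:ld.MEM/sll.ALU ; dual
t=2 i3/i4:st.MEM/or.ALU ; dual
t=3 i5:ld.MEM ; no-port MEM/MEM
t=4 i6:st.MEM ; no-port MEM/MEM
t=5 i7/i8:st.MEM/bne.BR ; dual
t=6 i9:mul.MUL ; RAW r3
t=7 i10:add.ALU ; tail

PAIRS = 3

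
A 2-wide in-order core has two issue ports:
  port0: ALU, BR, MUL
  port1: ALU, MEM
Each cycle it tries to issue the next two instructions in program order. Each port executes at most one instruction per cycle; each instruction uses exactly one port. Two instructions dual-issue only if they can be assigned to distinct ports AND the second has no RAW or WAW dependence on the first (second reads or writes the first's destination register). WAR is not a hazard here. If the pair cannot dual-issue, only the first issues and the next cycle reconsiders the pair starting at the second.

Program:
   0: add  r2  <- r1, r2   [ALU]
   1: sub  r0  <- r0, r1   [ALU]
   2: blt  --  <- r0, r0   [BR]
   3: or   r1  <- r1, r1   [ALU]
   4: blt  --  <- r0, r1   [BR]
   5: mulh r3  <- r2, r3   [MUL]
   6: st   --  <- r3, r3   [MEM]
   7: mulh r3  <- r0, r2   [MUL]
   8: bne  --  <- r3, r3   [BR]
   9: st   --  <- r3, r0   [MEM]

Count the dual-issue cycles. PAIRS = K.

c0: i0/i1 add sub  pair
c1: i2/i3 blt or  pair
c2: i4 blt  no-port BR/MUL
c3: i5 mulh  RAW r3
c4: i6/i7 st mulh  pair
c5: i8/i9 bne st  pair

PAIRS = 4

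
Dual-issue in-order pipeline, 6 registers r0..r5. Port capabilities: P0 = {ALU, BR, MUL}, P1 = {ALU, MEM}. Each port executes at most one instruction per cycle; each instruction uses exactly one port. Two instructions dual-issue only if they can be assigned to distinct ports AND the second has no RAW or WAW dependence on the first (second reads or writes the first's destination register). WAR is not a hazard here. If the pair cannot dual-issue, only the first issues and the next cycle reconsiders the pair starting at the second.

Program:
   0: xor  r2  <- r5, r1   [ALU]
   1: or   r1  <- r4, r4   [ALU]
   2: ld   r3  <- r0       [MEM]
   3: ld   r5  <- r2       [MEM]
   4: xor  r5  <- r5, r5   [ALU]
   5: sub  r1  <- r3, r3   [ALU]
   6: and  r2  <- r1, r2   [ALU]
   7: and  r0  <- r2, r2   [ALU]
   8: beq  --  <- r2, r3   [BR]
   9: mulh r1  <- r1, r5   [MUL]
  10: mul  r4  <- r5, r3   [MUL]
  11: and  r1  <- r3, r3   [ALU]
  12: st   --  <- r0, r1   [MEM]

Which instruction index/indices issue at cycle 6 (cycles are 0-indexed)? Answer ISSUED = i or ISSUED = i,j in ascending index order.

  cy0 -> i0,i1 (xor.ALU/or.ALU) dual
  cy1 -> i2 (ld.MEM) no-port MEM/MEM
  cy2 -> i3 (ld.MEM) RAW+WAW r5
  cy3 -> i4,i5 (xor.ALU/sub.ALU) dual
  cy4 -> i6 (and.ALU) RAW r2
  cy5 -> i7,i8 (and.ALU/beq.BR) dual
  cy6 -> i9 (mulh.MUL) no-port MUL/MUL
  cy7 -> i10,i11 (mul.MUL/and.ALU) dual
  cy8 -> i12 (st.MEM) tail

ISSUED = 9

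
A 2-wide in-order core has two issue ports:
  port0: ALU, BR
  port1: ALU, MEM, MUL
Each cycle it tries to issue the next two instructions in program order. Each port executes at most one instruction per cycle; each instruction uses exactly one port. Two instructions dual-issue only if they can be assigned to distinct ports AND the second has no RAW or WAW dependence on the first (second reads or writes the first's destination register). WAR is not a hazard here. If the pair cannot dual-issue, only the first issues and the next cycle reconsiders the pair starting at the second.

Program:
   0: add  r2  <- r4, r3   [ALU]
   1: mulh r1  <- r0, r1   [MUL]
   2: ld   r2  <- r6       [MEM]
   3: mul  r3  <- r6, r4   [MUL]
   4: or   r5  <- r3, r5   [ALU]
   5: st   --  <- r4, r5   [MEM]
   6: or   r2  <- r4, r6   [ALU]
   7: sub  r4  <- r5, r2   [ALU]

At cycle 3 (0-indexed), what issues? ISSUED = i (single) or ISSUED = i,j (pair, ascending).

c0: i0+i1 add+mulh  2-wide
c1: i2 ld  no-port MEM/MUL
c2: i3 mul  RAW r3
c3: i4 or  RAW r5
c4: i5+i6 st+or  2-wide
c5: i7 sub  tail

ISSUED = 4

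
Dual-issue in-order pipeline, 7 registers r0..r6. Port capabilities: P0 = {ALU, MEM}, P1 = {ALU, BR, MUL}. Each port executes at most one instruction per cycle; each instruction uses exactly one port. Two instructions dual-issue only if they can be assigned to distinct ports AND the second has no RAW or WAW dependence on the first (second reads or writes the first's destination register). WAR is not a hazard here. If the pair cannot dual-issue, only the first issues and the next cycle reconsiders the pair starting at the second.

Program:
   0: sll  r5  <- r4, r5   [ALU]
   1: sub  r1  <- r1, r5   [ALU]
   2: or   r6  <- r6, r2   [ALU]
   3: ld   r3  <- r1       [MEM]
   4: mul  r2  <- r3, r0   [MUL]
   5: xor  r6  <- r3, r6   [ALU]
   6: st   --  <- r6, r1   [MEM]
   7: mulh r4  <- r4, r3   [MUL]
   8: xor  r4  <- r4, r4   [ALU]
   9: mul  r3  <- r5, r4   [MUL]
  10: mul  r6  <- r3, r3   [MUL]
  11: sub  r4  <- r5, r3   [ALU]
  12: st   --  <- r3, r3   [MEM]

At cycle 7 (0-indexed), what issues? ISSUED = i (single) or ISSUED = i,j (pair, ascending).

0. sll.ALU @i0  | RAW r5
1. sub.ALU/or.ALU @i1&i2  | pair
2. ld.MEM @i3  | RAW r3
3. mul.MUL/xor.ALU @i4&i5  | pair
4. st.MEM/mulh.MUL @i6&i7  | pair
5. xor.ALU @i8  | RAW r4
6. mul.MUL @i9  | no-port MUL/MUL
7. mul.MUL/sub.ALU @i10&i11  | pair
8. st.MEM @i12  | tail

ISSUED = 10,11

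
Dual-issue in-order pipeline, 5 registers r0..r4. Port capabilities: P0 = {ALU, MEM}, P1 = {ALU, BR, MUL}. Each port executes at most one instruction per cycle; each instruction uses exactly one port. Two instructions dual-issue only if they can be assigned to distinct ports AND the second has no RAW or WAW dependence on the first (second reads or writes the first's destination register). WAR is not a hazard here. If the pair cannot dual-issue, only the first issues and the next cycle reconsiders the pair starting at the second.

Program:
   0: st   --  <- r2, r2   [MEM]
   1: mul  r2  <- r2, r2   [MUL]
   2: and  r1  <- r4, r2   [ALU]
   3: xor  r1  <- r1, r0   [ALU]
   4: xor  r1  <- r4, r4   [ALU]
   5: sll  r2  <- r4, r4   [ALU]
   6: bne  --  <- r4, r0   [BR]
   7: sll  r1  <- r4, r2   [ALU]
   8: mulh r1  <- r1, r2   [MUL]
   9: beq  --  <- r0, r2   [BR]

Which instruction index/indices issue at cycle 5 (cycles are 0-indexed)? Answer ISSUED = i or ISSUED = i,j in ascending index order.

[0] i0,i1  st.MEM;mul.MUL  -- pair
[1] i2  and.ALU  -- RAW+WAW r1
[2] i3  xor.ALU  -- WAW r1
[3] i4,i5  xor.ALU;sll.ALU  -- pair
[4] i6,i7  bne.BR;sll.ALU  -- pair
[5] i8  mulh.MUL  -- no-port MUL/BR
[6] i9  beq.BR  -- tail

ISSUED = 8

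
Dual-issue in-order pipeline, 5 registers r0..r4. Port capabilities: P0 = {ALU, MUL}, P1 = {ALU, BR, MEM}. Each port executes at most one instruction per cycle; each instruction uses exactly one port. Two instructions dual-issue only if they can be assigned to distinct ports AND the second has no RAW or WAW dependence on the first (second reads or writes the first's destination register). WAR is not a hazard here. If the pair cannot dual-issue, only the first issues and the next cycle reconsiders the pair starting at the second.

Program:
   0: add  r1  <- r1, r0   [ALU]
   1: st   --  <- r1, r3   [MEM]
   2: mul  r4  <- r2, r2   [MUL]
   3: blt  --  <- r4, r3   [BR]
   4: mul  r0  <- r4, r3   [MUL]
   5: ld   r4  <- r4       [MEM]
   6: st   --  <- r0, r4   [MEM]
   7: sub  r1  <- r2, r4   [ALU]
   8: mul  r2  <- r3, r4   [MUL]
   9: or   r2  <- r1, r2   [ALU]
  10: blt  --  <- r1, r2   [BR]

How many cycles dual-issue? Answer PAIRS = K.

PAIRS = 3

#0 head=0: add.ALU i0 RAW r1
#1 head=1: st.MEM+mul.MUL i1/i2 2-wide
#2 head=3: blt.BR+mul.MUL i3/i4 2-wide
#3 head=5: ld.MEM i5 no-port MEM/MEM
#4 head=6: st.MEM+sub.ALU i6/i7 2-wide
#5 head=8: mul.MUL i8 RAW+WAW r2
#6 head=9: or.ALU i9 RAW r2
#7 head=10: blt.BR i10 tail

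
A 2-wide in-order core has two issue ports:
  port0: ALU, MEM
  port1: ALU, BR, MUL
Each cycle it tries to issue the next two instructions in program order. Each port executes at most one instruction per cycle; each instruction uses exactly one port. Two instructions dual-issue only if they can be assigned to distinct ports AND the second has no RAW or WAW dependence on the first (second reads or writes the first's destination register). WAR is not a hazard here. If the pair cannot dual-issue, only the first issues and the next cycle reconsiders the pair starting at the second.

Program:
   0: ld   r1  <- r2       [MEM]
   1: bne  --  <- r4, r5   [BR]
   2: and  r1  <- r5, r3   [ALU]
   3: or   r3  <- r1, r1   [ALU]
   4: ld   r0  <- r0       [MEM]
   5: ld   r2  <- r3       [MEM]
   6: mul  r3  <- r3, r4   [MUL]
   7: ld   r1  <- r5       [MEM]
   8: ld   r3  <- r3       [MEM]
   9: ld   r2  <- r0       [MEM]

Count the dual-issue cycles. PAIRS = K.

PAIRS = 3

t=0 i0,i1:ld bne ; dual
t=1 i2:and ; RAW r1
t=2 i3,i4:or ld ; dual
t=3 i5,i6:ld mul ; dual
t=4 i7:ld ; no-port MEM/MEM
t=5 i8:ld ; no-port MEM/MEM
t=6 i9:ld ; tail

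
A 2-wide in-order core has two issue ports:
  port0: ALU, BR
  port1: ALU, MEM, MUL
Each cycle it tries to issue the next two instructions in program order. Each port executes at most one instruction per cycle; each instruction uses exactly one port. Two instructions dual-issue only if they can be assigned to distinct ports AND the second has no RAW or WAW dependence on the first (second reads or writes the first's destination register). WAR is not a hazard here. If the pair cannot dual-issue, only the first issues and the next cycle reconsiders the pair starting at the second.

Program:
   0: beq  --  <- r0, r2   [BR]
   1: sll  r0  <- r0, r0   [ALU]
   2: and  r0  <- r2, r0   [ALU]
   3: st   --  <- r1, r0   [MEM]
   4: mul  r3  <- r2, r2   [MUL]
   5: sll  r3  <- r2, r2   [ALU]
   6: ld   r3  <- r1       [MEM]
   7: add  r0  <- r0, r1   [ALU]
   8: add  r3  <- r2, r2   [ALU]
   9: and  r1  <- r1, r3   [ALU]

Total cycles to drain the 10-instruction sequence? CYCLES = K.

CYCLES = 8

  cy0 -> i0,i1 (beq.BR/sll.ALU) dual
  cy1 -> i2 (and.ALU) RAW r0
  cy2 -> i3 (st.MEM) no-port MEM/MUL
  cy3 -> i4 (mul.MUL) WAW r3
  cy4 -> i5 (sll.ALU) WAW r3
  cy5 -> i6,i7 (ld.MEM/add.ALU) dual
  cy6 -> i8 (add.ALU) RAW r3
  cy7 -> i9 (and.ALU) tail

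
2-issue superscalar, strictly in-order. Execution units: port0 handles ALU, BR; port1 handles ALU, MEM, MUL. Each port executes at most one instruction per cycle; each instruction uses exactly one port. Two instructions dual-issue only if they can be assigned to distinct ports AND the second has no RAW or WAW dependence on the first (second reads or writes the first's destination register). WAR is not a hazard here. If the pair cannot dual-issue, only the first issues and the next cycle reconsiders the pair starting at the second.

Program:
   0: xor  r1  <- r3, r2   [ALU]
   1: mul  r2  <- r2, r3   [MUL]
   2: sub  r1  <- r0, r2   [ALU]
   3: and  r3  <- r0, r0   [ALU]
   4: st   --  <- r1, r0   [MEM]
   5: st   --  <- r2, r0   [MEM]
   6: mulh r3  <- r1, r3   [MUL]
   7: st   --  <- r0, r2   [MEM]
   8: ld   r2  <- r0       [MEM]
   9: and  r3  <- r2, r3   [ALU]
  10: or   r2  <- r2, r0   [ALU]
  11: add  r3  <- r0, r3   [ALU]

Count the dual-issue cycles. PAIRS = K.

#0 head=0: xor+mul i0+i1 2-wide
#1 head=2: sub+and i2+i3 2-wide
#2 head=4: st i4 no-port MEM/MEM
#3 head=5: st i5 no-port MEM/MUL
#4 head=6: mulh i6 no-port MUL/MEM
#5 head=7: st i7 no-port MEM/MEM
#6 head=8: ld i8 RAW r2
#7 head=9: and+or i9+i10 2-wide
#8 head=11: add i11 tail

PAIRS = 3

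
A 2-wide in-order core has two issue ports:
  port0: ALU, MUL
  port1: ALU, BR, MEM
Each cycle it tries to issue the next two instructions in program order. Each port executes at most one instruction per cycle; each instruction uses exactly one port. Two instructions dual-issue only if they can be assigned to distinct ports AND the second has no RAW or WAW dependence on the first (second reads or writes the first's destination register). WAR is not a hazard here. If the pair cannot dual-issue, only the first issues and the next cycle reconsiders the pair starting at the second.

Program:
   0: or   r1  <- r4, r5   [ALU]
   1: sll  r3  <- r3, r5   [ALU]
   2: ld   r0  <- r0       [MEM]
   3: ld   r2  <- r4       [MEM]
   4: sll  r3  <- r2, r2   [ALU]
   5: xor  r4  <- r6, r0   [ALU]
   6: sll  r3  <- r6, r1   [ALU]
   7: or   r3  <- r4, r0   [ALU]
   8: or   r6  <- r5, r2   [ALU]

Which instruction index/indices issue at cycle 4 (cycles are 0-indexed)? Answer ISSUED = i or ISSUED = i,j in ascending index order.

  cy0 -> i0,i1 (or;sll) dual
  cy1 -> i2 (ld) no-port MEM/MEM
  cy2 -> i3 (ld) RAW r2
  cy3 -> i4,i5 (sll;xor) dual
  cy4 -> i6 (sll) WAW r3
  cy5 -> i7,i8 (or;or) dual

ISSUED = 6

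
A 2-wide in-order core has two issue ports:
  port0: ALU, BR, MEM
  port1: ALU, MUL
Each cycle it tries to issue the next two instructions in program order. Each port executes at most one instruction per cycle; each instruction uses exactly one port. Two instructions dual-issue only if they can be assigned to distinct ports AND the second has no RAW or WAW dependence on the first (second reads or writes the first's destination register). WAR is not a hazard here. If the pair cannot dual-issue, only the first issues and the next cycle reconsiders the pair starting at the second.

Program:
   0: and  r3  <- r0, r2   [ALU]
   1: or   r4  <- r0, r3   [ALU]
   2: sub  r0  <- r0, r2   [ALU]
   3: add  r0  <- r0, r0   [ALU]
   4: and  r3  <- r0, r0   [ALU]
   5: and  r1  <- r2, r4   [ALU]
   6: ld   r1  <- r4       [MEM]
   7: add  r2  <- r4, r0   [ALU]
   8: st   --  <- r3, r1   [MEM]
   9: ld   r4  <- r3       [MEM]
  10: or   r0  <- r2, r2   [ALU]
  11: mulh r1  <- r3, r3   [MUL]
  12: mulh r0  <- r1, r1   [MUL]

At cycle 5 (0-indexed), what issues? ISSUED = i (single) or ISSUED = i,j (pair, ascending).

ISSUED = 8

[0] i0  and  -- RAW r3
[1] i1+i2  or/sub  -- dual
[2] i3  add  -- RAW r0
[3] i4+i5  and/and  -- dual
[4] i6+i7  ld/add  -- dual
[5] i8  st  -- no-port MEM/MEM
[6] i9+i10  ld/or  -- dual
[7] i11  mulh  -- no-port MUL/MUL
[8] i12  mulh  -- tail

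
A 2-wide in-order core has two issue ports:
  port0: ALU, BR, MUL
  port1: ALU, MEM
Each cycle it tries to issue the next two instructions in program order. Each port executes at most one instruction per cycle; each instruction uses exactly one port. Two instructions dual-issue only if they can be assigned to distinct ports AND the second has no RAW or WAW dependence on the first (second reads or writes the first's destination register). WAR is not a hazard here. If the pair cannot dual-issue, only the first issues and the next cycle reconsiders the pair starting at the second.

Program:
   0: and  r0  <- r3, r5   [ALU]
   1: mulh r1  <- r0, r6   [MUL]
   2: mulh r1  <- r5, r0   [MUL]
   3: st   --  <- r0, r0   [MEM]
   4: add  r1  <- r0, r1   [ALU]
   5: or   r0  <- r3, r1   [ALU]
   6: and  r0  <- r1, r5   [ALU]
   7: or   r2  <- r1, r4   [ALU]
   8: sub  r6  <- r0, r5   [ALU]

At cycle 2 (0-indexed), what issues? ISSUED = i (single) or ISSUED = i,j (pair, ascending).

ISSUED = 2,3

0. and.ALU @i0  | RAW r0
1. mulh.MUL @i1  | no-port MUL/MUL
2. mulh.MUL/st.MEM @i2,i3  | dual
3. add.ALU @i4  | RAW r1
4. or.ALU @i5  | WAW r0
5. and.ALU/or.ALU @i6,i7  | dual
6. sub.ALU @i8  | tail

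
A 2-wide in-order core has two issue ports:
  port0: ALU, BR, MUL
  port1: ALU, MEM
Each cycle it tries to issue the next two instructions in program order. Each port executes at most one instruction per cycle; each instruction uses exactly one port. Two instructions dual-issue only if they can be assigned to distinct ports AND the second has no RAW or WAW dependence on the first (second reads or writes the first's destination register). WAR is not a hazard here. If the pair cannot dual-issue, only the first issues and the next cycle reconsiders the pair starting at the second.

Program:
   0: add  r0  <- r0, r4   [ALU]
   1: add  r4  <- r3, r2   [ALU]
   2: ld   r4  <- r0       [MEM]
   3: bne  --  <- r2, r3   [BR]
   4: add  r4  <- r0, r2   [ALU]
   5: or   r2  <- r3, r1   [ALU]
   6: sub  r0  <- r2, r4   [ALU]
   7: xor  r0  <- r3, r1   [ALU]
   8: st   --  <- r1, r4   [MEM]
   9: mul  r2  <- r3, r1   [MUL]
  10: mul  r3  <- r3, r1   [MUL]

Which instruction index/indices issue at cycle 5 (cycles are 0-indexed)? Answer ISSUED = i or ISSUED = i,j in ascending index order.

ISSUED = 9

t=0 i0&i1:add;add ; 2-wide
t=1 i2&i3:ld;bne ; 2-wide
t=2 i4&i5:add;or ; 2-wide
t=3 i6:sub ; WAW r0
t=4 i7&i8:xor;st ; 2-wide
t=5 i9:mul ; no-port MUL/MUL
t=6 i10:mul ; tail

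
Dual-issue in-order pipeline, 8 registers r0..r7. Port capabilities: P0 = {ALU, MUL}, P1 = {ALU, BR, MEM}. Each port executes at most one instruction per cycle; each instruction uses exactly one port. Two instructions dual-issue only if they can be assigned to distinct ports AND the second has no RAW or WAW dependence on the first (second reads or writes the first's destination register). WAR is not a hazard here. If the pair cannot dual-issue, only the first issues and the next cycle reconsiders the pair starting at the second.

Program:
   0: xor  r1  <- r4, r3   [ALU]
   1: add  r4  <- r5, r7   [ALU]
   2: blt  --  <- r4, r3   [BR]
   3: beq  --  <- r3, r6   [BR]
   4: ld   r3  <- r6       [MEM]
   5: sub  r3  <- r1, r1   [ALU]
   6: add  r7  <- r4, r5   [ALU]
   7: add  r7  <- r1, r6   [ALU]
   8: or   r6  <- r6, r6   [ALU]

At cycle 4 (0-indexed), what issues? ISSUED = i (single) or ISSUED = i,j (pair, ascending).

t=0 i0&i1:xor/add ; dual
t=1 i2:blt ; no-port BR/BR
t=2 i3:beq ; no-port BR/MEM
t=3 i4:ld ; WAW r3
t=4 i5&i6:sub/add ; dual
t=5 i7&i8:add/or ; dual

ISSUED = 5,6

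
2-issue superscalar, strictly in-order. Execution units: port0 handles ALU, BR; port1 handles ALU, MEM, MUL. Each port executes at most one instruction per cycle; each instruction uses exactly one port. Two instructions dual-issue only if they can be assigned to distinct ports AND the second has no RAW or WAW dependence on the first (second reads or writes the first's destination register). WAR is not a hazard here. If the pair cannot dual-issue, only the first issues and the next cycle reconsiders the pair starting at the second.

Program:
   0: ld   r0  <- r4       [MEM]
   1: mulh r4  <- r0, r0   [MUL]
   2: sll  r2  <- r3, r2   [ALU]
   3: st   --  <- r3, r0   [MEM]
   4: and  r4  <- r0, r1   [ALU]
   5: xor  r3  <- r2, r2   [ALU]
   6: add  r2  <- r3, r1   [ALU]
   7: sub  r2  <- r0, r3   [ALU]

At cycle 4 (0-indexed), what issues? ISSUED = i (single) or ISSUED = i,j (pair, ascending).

ISSUED = 6

  cy0 -> i0 (ld) no-port MEM/MUL
  cy1 -> i1&i2 (mulh+sll) dual
  cy2 -> i3&i4 (st+and) dual
  cy3 -> i5 (xor) RAW r3
  cy4 -> i6 (add) WAW r2
  cy5 -> i7 (sub) tail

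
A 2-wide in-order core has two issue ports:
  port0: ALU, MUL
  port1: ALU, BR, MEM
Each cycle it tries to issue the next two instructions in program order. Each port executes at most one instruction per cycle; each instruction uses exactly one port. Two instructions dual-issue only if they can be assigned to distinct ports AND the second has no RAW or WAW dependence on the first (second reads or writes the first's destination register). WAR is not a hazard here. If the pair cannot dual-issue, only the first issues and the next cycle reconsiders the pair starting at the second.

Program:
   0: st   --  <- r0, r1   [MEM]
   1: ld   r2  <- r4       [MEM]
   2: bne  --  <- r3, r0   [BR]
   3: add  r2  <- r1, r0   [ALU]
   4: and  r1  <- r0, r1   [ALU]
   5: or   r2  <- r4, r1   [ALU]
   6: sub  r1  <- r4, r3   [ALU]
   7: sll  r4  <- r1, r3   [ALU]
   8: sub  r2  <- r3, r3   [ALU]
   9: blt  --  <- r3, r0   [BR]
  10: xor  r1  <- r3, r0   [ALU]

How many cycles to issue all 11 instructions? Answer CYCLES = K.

CYCLES = 7

#0 head=0: st.MEM i0 no-port MEM/MEM
#1 head=1: ld.MEM i1 no-port MEM/BR
#2 head=2: bne.BR;add.ALU i2,i3 2-wide
#3 head=4: and.ALU i4 RAW r1
#4 head=5: or.ALU;sub.ALU i5,i6 2-wide
#5 head=7: sll.ALU;sub.ALU i7,i8 2-wide
#6 head=9: blt.BR;xor.ALU i9,i10 2-wide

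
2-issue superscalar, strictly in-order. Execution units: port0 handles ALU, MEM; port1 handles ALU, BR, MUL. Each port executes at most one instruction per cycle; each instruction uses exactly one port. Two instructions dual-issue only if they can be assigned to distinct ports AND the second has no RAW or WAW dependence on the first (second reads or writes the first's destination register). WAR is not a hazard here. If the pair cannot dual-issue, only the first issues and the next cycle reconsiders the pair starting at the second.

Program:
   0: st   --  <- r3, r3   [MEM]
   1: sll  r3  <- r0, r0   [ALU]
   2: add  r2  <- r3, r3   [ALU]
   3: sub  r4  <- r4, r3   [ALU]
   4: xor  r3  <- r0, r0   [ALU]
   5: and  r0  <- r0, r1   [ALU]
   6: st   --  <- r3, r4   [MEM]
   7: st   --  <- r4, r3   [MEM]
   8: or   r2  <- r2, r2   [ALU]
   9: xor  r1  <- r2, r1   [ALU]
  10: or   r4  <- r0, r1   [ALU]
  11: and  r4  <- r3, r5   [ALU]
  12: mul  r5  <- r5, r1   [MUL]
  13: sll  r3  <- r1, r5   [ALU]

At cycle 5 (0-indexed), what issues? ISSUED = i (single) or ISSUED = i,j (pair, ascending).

ISSUED = 9

0. st;sll @i0,i1  | pair
1. add;sub @i2,i3  | pair
2. xor;and @i4,i5  | pair
3. st @i6  | no-port MEM/MEM
4. st;or @i7,i8  | pair
5. xor @i9  | RAW r1
6. or @i10  | WAW r4
7. and;mul @i11,i12  | pair
8. sll @i13  | tail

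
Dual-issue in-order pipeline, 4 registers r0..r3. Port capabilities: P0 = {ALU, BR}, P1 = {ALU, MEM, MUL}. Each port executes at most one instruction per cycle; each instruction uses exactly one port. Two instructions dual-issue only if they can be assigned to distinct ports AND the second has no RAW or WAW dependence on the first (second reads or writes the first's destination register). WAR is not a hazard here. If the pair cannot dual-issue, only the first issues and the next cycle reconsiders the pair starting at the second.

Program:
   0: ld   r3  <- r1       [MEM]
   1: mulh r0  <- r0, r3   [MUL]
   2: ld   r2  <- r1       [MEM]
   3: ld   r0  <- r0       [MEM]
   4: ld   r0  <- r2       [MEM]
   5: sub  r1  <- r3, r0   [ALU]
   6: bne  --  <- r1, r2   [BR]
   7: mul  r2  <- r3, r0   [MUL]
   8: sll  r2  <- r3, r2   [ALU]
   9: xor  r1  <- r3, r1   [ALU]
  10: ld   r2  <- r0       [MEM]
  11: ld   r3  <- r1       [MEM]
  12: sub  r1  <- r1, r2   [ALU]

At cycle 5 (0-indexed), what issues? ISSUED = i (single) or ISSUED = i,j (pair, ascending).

t=0 i0:ld.MEM ; no-port MEM/MUL
t=1 i1:mulh.MUL ; no-port MUL/MEM
t=2 i2:ld.MEM ; no-port MEM/MEM
t=3 i3:ld.MEM ; no-port MEM/MEM
t=4 i4:ld.MEM ; RAW r0
t=5 i5:sub.ALU ; RAW r1
t=6 i6,i7:bne.BR mul.MUL ; dual
t=7 i8,i9:sll.ALU xor.ALU ; dual
t=8 i10:ld.MEM ; no-port MEM/MEM
t=9 i11,i12:ld.MEM sub.ALU ; dual

ISSUED = 5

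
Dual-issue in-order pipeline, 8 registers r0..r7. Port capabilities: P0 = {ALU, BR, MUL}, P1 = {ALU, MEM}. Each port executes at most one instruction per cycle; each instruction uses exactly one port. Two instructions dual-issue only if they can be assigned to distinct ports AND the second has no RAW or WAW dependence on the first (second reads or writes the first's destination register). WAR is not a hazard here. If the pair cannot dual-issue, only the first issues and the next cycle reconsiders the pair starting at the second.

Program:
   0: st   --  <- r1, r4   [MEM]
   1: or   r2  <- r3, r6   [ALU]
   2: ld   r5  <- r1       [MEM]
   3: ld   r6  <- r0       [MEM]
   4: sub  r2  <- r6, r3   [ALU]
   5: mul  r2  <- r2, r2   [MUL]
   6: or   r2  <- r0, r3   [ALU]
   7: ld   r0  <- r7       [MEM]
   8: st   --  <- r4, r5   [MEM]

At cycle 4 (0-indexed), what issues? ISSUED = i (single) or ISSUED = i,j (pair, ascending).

c0: i0+i1 st.MEM/or.ALU  2-wide
c1: i2 ld.MEM  no-port MEM/MEM
c2: i3 ld.MEM  RAW r6
c3: i4 sub.ALU  RAW+WAW r2
c4: i5 mul.MUL  WAW r2
c5: i6+i7 or.ALU/ld.MEM  2-wide
c6: i8 st.MEM  tail

ISSUED = 5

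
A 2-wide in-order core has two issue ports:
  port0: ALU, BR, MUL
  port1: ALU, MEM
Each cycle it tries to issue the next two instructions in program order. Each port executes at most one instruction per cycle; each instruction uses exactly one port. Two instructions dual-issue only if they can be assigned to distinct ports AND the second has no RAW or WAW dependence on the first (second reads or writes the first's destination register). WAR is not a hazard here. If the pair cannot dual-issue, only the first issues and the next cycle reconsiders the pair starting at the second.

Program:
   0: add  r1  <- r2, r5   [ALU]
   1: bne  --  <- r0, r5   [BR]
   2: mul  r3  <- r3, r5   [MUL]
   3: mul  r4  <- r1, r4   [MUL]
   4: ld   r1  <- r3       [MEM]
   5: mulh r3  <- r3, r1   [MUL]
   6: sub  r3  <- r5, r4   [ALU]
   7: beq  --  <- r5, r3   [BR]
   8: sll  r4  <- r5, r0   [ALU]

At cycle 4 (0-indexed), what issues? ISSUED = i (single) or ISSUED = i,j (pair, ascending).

ISSUED = 6

  cy0 -> i0,i1 (add.ALU bne.BR) dual
  cy1 -> i2 (mul.MUL) no-port MUL/MUL
  cy2 -> i3,i4 (mul.MUL ld.MEM) dual
  cy3 -> i5 (mulh.MUL) WAW r3
  cy4 -> i6 (sub.ALU) RAW r3
  cy5 -> i7,i8 (beq.BR sll.ALU) dual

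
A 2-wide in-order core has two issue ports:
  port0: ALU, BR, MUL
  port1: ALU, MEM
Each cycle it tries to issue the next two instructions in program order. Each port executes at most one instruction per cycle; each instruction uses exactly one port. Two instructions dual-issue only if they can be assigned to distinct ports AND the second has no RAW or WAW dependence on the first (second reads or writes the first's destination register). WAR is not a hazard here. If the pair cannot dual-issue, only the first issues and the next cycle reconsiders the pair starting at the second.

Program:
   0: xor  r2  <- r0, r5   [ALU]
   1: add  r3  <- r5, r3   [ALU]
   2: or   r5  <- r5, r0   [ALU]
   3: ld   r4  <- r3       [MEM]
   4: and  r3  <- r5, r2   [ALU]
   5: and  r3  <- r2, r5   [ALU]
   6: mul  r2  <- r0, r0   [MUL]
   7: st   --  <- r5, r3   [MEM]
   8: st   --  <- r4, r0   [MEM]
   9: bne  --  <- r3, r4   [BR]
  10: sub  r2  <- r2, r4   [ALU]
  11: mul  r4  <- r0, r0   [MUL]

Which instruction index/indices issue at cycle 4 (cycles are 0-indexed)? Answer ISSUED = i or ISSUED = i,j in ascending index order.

ISSUED = 7

c0: i0/i1 xor;add  2-wide
c1: i2/i3 or;ld  2-wide
c2: i4 and  WAW r3
c3: i5/i6 and;mul  2-wide
c4: i7 st  no-port MEM/MEM
c5: i8/i9 st;bne  2-wide
c6: i10/i11 sub;mul  2-wide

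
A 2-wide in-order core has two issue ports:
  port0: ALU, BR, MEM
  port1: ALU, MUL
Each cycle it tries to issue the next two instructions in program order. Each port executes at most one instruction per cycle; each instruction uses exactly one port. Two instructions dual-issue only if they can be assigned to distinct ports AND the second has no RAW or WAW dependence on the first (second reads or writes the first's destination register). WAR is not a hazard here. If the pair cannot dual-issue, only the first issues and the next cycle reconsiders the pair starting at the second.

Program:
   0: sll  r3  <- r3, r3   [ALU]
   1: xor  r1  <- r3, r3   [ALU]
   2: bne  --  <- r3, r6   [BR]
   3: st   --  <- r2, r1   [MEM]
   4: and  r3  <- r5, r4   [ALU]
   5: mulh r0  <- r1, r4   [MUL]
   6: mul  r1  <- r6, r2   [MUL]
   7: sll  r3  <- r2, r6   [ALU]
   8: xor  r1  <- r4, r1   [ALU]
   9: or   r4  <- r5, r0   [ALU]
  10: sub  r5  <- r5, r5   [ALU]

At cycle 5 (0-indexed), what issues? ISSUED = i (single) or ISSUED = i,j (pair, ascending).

#0 head=0: sll.ALU i0 RAW r3
#1 head=1: xor.ALU/bne.BR i1&i2 pair
#2 head=3: st.MEM/and.ALU i3&i4 pair
#3 head=5: mulh.MUL i5 no-port MUL/MUL
#4 head=6: mul.MUL/sll.ALU i6&i7 pair
#5 head=8: xor.ALU/or.ALU i8&i9 pair
#6 head=10: sub.ALU i10 tail

ISSUED = 8,9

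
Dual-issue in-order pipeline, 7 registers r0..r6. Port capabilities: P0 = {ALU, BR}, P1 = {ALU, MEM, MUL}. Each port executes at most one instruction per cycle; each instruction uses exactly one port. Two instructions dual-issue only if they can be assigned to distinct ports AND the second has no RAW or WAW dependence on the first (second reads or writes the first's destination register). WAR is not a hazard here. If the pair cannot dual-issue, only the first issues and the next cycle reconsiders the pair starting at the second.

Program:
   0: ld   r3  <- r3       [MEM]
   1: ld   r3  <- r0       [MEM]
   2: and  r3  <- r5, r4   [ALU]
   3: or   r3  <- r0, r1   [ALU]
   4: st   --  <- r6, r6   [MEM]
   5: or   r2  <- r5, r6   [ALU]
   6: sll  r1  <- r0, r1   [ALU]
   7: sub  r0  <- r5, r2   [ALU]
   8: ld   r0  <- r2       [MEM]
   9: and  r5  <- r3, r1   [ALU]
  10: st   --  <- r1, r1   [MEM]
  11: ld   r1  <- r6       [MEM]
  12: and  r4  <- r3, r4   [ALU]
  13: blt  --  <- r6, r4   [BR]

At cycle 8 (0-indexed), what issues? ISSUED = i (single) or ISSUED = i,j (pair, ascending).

[0] i0  ld.MEM  -- no-port MEM/MEM
[1] i1  ld.MEM  -- WAW r3
[2] i2  and.ALU  -- WAW r3
[3] i3,i4  or.ALU st.MEM  -- 2-wide
[4] i5,i6  or.ALU sll.ALU  -- 2-wide
[5] i7  sub.ALU  -- WAW r0
[6] i8,i9  ld.MEM and.ALU  -- 2-wide
[7] i10  st.MEM  -- no-port MEM/MEM
[8] i11,i12  ld.MEM and.ALU  -- 2-wide
[9] i13  blt.BR  -- tail

ISSUED = 11,12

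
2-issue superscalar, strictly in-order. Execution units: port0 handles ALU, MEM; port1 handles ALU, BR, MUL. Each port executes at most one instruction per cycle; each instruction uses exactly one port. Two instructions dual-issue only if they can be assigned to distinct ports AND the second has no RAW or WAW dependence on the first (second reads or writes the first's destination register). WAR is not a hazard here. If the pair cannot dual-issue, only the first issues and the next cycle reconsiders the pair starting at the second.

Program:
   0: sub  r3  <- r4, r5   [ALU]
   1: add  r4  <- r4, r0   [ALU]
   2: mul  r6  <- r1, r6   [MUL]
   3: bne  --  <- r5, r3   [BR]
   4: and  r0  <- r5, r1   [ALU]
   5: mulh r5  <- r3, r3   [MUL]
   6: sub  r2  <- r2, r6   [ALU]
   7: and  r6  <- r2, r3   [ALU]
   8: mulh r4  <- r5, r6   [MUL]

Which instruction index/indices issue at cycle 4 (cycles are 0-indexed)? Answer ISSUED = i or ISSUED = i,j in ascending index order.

t=0 i0,i1:sub.ALU+add.ALU ; pair
t=1 i2:mul.MUL ; no-port MUL/BR
t=2 i3,i4:bne.BR+and.ALU ; pair
t=3 i5,i6:mulh.MUL+sub.ALU ; pair
t=4 i7:and.ALU ; RAW r6
t=5 i8:mulh.MUL ; tail

ISSUED = 7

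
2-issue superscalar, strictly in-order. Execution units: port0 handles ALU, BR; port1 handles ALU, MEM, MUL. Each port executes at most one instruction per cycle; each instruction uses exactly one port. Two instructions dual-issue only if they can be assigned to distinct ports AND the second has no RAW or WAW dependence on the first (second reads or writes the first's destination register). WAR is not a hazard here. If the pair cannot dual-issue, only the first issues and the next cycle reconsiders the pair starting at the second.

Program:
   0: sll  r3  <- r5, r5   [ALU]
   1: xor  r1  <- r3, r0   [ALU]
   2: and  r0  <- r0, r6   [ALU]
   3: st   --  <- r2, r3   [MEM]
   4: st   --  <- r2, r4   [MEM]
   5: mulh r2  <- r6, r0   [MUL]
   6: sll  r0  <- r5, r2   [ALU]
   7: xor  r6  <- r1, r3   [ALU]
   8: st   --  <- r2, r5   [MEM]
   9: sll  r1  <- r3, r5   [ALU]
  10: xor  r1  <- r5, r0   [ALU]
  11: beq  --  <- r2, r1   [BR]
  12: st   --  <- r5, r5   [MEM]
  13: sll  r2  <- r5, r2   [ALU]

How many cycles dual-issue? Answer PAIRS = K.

[0] i0  sll  -- RAW r3
[1] i1&i2  xor+and  -- pair
[2] i3  st  -- no-port MEM/MEM
[3] i4  st  -- no-port MEM/MUL
[4] i5  mulh  -- RAW r2
[5] i6&i7  sll+xor  -- pair
[6] i8&i9  st+sll  -- pair
[7] i10  xor  -- RAW r1
[8] i11&i12  beq+st  -- pair
[9] i13  sll  -- tail

PAIRS = 4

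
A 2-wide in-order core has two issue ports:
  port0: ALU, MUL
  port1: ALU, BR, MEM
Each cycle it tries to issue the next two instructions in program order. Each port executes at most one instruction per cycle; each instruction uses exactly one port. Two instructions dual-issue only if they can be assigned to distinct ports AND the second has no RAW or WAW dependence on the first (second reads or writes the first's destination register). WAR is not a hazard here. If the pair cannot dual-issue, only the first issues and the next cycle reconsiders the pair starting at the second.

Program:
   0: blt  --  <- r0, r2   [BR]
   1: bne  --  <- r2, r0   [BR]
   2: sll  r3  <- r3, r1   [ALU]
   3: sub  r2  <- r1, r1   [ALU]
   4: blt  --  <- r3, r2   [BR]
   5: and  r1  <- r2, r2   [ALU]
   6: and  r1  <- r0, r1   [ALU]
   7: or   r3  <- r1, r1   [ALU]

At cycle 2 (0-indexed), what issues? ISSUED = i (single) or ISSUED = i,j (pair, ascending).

c0: i0 blt  no-port BR/BR
c1: i1/i2 bne;sll  dual
c2: i3 sub  RAW r2
c3: i4/i5 blt;and  dual
c4: i6 and  RAW r1
c5: i7 or  tail

ISSUED = 3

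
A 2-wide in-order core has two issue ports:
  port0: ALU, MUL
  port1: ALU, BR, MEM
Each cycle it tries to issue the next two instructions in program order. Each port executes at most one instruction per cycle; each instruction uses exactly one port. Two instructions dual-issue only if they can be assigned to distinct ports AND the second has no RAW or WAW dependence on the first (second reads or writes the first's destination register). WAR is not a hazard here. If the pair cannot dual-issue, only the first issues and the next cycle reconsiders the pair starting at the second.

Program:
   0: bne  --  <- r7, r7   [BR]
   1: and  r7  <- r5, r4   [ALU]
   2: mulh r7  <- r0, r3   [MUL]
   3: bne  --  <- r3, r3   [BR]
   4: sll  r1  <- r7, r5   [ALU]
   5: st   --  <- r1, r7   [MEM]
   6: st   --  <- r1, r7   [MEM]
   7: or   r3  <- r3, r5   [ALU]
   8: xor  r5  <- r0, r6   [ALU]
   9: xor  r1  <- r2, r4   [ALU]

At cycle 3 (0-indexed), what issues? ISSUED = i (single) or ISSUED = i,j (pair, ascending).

ISSUED = 5

  cy0 -> i0,i1 (bne;and) 2-wide
  cy1 -> i2,i3 (mulh;bne) 2-wide
  cy2 -> i4 (sll) RAW r1
  cy3 -> i5 (st) no-port MEM/MEM
  cy4 -> i6,i7 (st;or) 2-wide
  cy5 -> i8,i9 (xor;xor) 2-wide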